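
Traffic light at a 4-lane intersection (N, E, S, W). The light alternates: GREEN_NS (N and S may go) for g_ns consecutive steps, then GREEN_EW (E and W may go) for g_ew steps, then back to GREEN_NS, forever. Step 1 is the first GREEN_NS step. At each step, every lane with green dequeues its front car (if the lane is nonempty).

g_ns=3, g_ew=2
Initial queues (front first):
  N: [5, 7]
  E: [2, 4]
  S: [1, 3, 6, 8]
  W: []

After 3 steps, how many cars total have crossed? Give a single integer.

Step 1 [NS]: N:car5-GO,E:wait,S:car1-GO,W:wait | queues: N=1 E=2 S=3 W=0
Step 2 [NS]: N:car7-GO,E:wait,S:car3-GO,W:wait | queues: N=0 E=2 S=2 W=0
Step 3 [NS]: N:empty,E:wait,S:car6-GO,W:wait | queues: N=0 E=2 S=1 W=0
Cars crossed by step 3: 5

Answer: 5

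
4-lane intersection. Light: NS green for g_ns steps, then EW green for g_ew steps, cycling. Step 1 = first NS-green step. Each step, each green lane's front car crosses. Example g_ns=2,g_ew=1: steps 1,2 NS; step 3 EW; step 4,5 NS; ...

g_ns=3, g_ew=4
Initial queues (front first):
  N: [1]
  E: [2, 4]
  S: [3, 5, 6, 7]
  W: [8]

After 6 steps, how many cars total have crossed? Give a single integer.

Step 1 [NS]: N:car1-GO,E:wait,S:car3-GO,W:wait | queues: N=0 E=2 S=3 W=1
Step 2 [NS]: N:empty,E:wait,S:car5-GO,W:wait | queues: N=0 E=2 S=2 W=1
Step 3 [NS]: N:empty,E:wait,S:car6-GO,W:wait | queues: N=0 E=2 S=1 W=1
Step 4 [EW]: N:wait,E:car2-GO,S:wait,W:car8-GO | queues: N=0 E=1 S=1 W=0
Step 5 [EW]: N:wait,E:car4-GO,S:wait,W:empty | queues: N=0 E=0 S=1 W=0
Step 6 [EW]: N:wait,E:empty,S:wait,W:empty | queues: N=0 E=0 S=1 W=0
Cars crossed by step 6: 7

Answer: 7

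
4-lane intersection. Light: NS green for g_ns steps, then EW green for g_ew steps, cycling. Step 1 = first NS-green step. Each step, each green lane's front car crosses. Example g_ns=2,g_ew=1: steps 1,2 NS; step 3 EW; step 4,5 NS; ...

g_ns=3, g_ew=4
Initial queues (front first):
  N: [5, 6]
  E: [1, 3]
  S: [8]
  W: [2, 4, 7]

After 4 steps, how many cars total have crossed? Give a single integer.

Answer: 5

Derivation:
Step 1 [NS]: N:car5-GO,E:wait,S:car8-GO,W:wait | queues: N=1 E=2 S=0 W=3
Step 2 [NS]: N:car6-GO,E:wait,S:empty,W:wait | queues: N=0 E=2 S=0 W=3
Step 3 [NS]: N:empty,E:wait,S:empty,W:wait | queues: N=0 E=2 S=0 W=3
Step 4 [EW]: N:wait,E:car1-GO,S:wait,W:car2-GO | queues: N=0 E=1 S=0 W=2
Cars crossed by step 4: 5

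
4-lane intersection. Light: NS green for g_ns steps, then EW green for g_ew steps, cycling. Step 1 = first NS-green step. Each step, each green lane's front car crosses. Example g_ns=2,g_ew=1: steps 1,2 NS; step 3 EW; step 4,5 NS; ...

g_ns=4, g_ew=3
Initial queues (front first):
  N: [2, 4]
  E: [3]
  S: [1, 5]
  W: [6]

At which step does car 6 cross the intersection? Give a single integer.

Step 1 [NS]: N:car2-GO,E:wait,S:car1-GO,W:wait | queues: N=1 E=1 S=1 W=1
Step 2 [NS]: N:car4-GO,E:wait,S:car5-GO,W:wait | queues: N=0 E=1 S=0 W=1
Step 3 [NS]: N:empty,E:wait,S:empty,W:wait | queues: N=0 E=1 S=0 W=1
Step 4 [NS]: N:empty,E:wait,S:empty,W:wait | queues: N=0 E=1 S=0 W=1
Step 5 [EW]: N:wait,E:car3-GO,S:wait,W:car6-GO | queues: N=0 E=0 S=0 W=0
Car 6 crosses at step 5

5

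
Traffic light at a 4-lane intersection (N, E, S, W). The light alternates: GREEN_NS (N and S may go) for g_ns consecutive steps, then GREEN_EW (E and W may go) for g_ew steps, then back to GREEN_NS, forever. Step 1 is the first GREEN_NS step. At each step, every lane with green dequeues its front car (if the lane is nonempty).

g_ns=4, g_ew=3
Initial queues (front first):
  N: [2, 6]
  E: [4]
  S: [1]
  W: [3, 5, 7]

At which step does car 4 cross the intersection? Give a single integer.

Step 1 [NS]: N:car2-GO,E:wait,S:car1-GO,W:wait | queues: N=1 E=1 S=0 W=3
Step 2 [NS]: N:car6-GO,E:wait,S:empty,W:wait | queues: N=0 E=1 S=0 W=3
Step 3 [NS]: N:empty,E:wait,S:empty,W:wait | queues: N=0 E=1 S=0 W=3
Step 4 [NS]: N:empty,E:wait,S:empty,W:wait | queues: N=0 E=1 S=0 W=3
Step 5 [EW]: N:wait,E:car4-GO,S:wait,W:car3-GO | queues: N=0 E=0 S=0 W=2
Step 6 [EW]: N:wait,E:empty,S:wait,W:car5-GO | queues: N=0 E=0 S=0 W=1
Step 7 [EW]: N:wait,E:empty,S:wait,W:car7-GO | queues: N=0 E=0 S=0 W=0
Car 4 crosses at step 5

5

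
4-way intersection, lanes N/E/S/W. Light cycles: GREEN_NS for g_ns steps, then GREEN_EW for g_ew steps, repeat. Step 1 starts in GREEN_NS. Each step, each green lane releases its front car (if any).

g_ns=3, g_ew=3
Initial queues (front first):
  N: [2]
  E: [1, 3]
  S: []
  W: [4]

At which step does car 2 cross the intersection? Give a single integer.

Step 1 [NS]: N:car2-GO,E:wait,S:empty,W:wait | queues: N=0 E=2 S=0 W=1
Step 2 [NS]: N:empty,E:wait,S:empty,W:wait | queues: N=0 E=2 S=0 W=1
Step 3 [NS]: N:empty,E:wait,S:empty,W:wait | queues: N=0 E=2 S=0 W=1
Step 4 [EW]: N:wait,E:car1-GO,S:wait,W:car4-GO | queues: N=0 E=1 S=0 W=0
Step 5 [EW]: N:wait,E:car3-GO,S:wait,W:empty | queues: N=0 E=0 S=0 W=0
Car 2 crosses at step 1

1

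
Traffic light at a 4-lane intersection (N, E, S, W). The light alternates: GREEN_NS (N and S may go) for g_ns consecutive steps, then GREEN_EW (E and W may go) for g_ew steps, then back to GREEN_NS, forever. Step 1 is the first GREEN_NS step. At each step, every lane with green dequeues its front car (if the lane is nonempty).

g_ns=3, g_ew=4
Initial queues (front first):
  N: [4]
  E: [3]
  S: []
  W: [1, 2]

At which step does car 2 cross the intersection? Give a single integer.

Step 1 [NS]: N:car4-GO,E:wait,S:empty,W:wait | queues: N=0 E=1 S=0 W=2
Step 2 [NS]: N:empty,E:wait,S:empty,W:wait | queues: N=0 E=1 S=0 W=2
Step 3 [NS]: N:empty,E:wait,S:empty,W:wait | queues: N=0 E=1 S=0 W=2
Step 4 [EW]: N:wait,E:car3-GO,S:wait,W:car1-GO | queues: N=0 E=0 S=0 W=1
Step 5 [EW]: N:wait,E:empty,S:wait,W:car2-GO | queues: N=0 E=0 S=0 W=0
Car 2 crosses at step 5

5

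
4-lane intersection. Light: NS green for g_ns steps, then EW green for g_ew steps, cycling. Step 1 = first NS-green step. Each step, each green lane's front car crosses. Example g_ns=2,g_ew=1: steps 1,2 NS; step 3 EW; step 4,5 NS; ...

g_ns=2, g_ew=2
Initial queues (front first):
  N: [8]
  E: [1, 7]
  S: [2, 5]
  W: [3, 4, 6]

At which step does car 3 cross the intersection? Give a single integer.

Step 1 [NS]: N:car8-GO,E:wait,S:car2-GO,W:wait | queues: N=0 E=2 S=1 W=3
Step 2 [NS]: N:empty,E:wait,S:car5-GO,W:wait | queues: N=0 E=2 S=0 W=3
Step 3 [EW]: N:wait,E:car1-GO,S:wait,W:car3-GO | queues: N=0 E=1 S=0 W=2
Step 4 [EW]: N:wait,E:car7-GO,S:wait,W:car4-GO | queues: N=0 E=0 S=0 W=1
Step 5 [NS]: N:empty,E:wait,S:empty,W:wait | queues: N=0 E=0 S=0 W=1
Step 6 [NS]: N:empty,E:wait,S:empty,W:wait | queues: N=0 E=0 S=0 W=1
Step 7 [EW]: N:wait,E:empty,S:wait,W:car6-GO | queues: N=0 E=0 S=0 W=0
Car 3 crosses at step 3

3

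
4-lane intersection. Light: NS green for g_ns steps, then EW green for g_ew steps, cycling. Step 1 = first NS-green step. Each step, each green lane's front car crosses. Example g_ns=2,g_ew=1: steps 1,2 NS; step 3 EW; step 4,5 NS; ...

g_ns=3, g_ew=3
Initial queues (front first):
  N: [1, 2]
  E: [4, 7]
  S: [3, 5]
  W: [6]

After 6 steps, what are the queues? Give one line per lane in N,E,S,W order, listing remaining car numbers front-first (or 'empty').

Step 1 [NS]: N:car1-GO,E:wait,S:car3-GO,W:wait | queues: N=1 E=2 S=1 W=1
Step 2 [NS]: N:car2-GO,E:wait,S:car5-GO,W:wait | queues: N=0 E=2 S=0 W=1
Step 3 [NS]: N:empty,E:wait,S:empty,W:wait | queues: N=0 E=2 S=0 W=1
Step 4 [EW]: N:wait,E:car4-GO,S:wait,W:car6-GO | queues: N=0 E=1 S=0 W=0
Step 5 [EW]: N:wait,E:car7-GO,S:wait,W:empty | queues: N=0 E=0 S=0 W=0

N: empty
E: empty
S: empty
W: empty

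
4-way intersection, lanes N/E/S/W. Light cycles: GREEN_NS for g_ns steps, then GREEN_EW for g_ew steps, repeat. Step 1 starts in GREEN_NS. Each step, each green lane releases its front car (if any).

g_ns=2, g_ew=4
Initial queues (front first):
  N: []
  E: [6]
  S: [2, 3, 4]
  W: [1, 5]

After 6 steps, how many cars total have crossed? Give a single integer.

Step 1 [NS]: N:empty,E:wait,S:car2-GO,W:wait | queues: N=0 E=1 S=2 W=2
Step 2 [NS]: N:empty,E:wait,S:car3-GO,W:wait | queues: N=0 E=1 S=1 W=2
Step 3 [EW]: N:wait,E:car6-GO,S:wait,W:car1-GO | queues: N=0 E=0 S=1 W=1
Step 4 [EW]: N:wait,E:empty,S:wait,W:car5-GO | queues: N=0 E=0 S=1 W=0
Step 5 [EW]: N:wait,E:empty,S:wait,W:empty | queues: N=0 E=0 S=1 W=0
Step 6 [EW]: N:wait,E:empty,S:wait,W:empty | queues: N=0 E=0 S=1 W=0
Cars crossed by step 6: 5

Answer: 5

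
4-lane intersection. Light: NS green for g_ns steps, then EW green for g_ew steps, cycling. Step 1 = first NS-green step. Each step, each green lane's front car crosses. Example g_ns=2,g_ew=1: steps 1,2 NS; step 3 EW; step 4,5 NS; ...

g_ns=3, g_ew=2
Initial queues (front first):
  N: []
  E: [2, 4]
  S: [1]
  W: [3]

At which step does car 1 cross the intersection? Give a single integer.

Step 1 [NS]: N:empty,E:wait,S:car1-GO,W:wait | queues: N=0 E=2 S=0 W=1
Step 2 [NS]: N:empty,E:wait,S:empty,W:wait | queues: N=0 E=2 S=0 W=1
Step 3 [NS]: N:empty,E:wait,S:empty,W:wait | queues: N=0 E=2 S=0 W=1
Step 4 [EW]: N:wait,E:car2-GO,S:wait,W:car3-GO | queues: N=0 E=1 S=0 W=0
Step 5 [EW]: N:wait,E:car4-GO,S:wait,W:empty | queues: N=0 E=0 S=0 W=0
Car 1 crosses at step 1

1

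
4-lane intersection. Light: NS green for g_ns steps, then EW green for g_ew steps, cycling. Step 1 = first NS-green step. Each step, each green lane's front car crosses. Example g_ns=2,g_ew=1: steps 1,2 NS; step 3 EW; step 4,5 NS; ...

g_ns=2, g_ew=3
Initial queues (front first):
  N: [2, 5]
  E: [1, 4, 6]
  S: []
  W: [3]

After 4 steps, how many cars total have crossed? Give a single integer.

Step 1 [NS]: N:car2-GO,E:wait,S:empty,W:wait | queues: N=1 E=3 S=0 W=1
Step 2 [NS]: N:car5-GO,E:wait,S:empty,W:wait | queues: N=0 E=3 S=0 W=1
Step 3 [EW]: N:wait,E:car1-GO,S:wait,W:car3-GO | queues: N=0 E=2 S=0 W=0
Step 4 [EW]: N:wait,E:car4-GO,S:wait,W:empty | queues: N=0 E=1 S=0 W=0
Cars crossed by step 4: 5

Answer: 5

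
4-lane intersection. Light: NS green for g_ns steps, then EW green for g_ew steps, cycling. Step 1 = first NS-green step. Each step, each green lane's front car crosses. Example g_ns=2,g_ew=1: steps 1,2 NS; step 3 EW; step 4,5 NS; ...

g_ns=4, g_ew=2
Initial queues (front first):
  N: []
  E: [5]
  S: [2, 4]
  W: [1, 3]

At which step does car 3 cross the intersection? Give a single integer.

Step 1 [NS]: N:empty,E:wait,S:car2-GO,W:wait | queues: N=0 E=1 S=1 W=2
Step 2 [NS]: N:empty,E:wait,S:car4-GO,W:wait | queues: N=0 E=1 S=0 W=2
Step 3 [NS]: N:empty,E:wait,S:empty,W:wait | queues: N=0 E=1 S=0 W=2
Step 4 [NS]: N:empty,E:wait,S:empty,W:wait | queues: N=0 E=1 S=0 W=2
Step 5 [EW]: N:wait,E:car5-GO,S:wait,W:car1-GO | queues: N=0 E=0 S=0 W=1
Step 6 [EW]: N:wait,E:empty,S:wait,W:car3-GO | queues: N=0 E=0 S=0 W=0
Car 3 crosses at step 6

6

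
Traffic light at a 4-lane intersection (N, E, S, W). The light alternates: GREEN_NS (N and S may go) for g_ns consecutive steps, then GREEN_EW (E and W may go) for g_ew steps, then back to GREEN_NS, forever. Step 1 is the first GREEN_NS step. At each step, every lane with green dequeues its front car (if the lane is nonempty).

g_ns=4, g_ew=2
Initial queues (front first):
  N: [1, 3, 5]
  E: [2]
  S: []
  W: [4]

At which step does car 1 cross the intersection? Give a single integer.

Step 1 [NS]: N:car1-GO,E:wait,S:empty,W:wait | queues: N=2 E=1 S=0 W=1
Step 2 [NS]: N:car3-GO,E:wait,S:empty,W:wait | queues: N=1 E=1 S=0 W=1
Step 3 [NS]: N:car5-GO,E:wait,S:empty,W:wait | queues: N=0 E=1 S=0 W=1
Step 4 [NS]: N:empty,E:wait,S:empty,W:wait | queues: N=0 E=1 S=0 W=1
Step 5 [EW]: N:wait,E:car2-GO,S:wait,W:car4-GO | queues: N=0 E=0 S=0 W=0
Car 1 crosses at step 1

1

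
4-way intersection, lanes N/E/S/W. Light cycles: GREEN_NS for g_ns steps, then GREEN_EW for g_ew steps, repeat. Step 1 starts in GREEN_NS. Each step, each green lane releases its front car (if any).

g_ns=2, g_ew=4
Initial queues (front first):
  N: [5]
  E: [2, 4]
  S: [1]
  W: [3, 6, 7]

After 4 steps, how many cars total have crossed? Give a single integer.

Answer: 6

Derivation:
Step 1 [NS]: N:car5-GO,E:wait,S:car1-GO,W:wait | queues: N=0 E=2 S=0 W=3
Step 2 [NS]: N:empty,E:wait,S:empty,W:wait | queues: N=0 E=2 S=0 W=3
Step 3 [EW]: N:wait,E:car2-GO,S:wait,W:car3-GO | queues: N=0 E=1 S=0 W=2
Step 4 [EW]: N:wait,E:car4-GO,S:wait,W:car6-GO | queues: N=0 E=0 S=0 W=1
Cars crossed by step 4: 6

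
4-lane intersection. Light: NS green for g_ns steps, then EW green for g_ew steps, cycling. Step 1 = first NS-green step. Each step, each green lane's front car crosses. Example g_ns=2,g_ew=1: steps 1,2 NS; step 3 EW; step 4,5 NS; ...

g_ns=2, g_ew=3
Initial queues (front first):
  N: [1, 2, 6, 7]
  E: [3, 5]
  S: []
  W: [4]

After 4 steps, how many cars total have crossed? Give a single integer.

Step 1 [NS]: N:car1-GO,E:wait,S:empty,W:wait | queues: N=3 E=2 S=0 W=1
Step 2 [NS]: N:car2-GO,E:wait,S:empty,W:wait | queues: N=2 E=2 S=0 W=1
Step 3 [EW]: N:wait,E:car3-GO,S:wait,W:car4-GO | queues: N=2 E=1 S=0 W=0
Step 4 [EW]: N:wait,E:car5-GO,S:wait,W:empty | queues: N=2 E=0 S=0 W=0
Cars crossed by step 4: 5

Answer: 5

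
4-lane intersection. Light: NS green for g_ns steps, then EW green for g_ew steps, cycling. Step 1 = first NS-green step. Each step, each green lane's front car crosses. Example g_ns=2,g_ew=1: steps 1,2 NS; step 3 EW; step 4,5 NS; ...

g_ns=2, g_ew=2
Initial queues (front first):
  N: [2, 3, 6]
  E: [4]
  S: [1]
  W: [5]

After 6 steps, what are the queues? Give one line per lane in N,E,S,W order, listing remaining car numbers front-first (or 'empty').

Step 1 [NS]: N:car2-GO,E:wait,S:car1-GO,W:wait | queues: N=2 E=1 S=0 W=1
Step 2 [NS]: N:car3-GO,E:wait,S:empty,W:wait | queues: N=1 E=1 S=0 W=1
Step 3 [EW]: N:wait,E:car4-GO,S:wait,W:car5-GO | queues: N=1 E=0 S=0 W=0
Step 4 [EW]: N:wait,E:empty,S:wait,W:empty | queues: N=1 E=0 S=0 W=0
Step 5 [NS]: N:car6-GO,E:wait,S:empty,W:wait | queues: N=0 E=0 S=0 W=0

N: empty
E: empty
S: empty
W: empty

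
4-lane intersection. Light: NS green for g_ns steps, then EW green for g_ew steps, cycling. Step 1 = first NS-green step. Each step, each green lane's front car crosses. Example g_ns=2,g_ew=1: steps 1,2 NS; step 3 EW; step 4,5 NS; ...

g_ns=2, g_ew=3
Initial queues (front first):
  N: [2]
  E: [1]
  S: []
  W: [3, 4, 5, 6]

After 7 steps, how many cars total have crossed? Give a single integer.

Answer: 5

Derivation:
Step 1 [NS]: N:car2-GO,E:wait,S:empty,W:wait | queues: N=0 E=1 S=0 W=4
Step 2 [NS]: N:empty,E:wait,S:empty,W:wait | queues: N=0 E=1 S=0 W=4
Step 3 [EW]: N:wait,E:car1-GO,S:wait,W:car3-GO | queues: N=0 E=0 S=0 W=3
Step 4 [EW]: N:wait,E:empty,S:wait,W:car4-GO | queues: N=0 E=0 S=0 W=2
Step 5 [EW]: N:wait,E:empty,S:wait,W:car5-GO | queues: N=0 E=0 S=0 W=1
Step 6 [NS]: N:empty,E:wait,S:empty,W:wait | queues: N=0 E=0 S=0 W=1
Step 7 [NS]: N:empty,E:wait,S:empty,W:wait | queues: N=0 E=0 S=0 W=1
Cars crossed by step 7: 5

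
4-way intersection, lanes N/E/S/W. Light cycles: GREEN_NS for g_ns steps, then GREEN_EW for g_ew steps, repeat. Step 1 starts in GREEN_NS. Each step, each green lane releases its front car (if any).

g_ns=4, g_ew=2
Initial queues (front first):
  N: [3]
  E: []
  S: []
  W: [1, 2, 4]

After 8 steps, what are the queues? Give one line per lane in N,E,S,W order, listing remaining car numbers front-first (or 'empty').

Step 1 [NS]: N:car3-GO,E:wait,S:empty,W:wait | queues: N=0 E=0 S=0 W=3
Step 2 [NS]: N:empty,E:wait,S:empty,W:wait | queues: N=0 E=0 S=0 W=3
Step 3 [NS]: N:empty,E:wait,S:empty,W:wait | queues: N=0 E=0 S=0 W=3
Step 4 [NS]: N:empty,E:wait,S:empty,W:wait | queues: N=0 E=0 S=0 W=3
Step 5 [EW]: N:wait,E:empty,S:wait,W:car1-GO | queues: N=0 E=0 S=0 W=2
Step 6 [EW]: N:wait,E:empty,S:wait,W:car2-GO | queues: N=0 E=0 S=0 W=1
Step 7 [NS]: N:empty,E:wait,S:empty,W:wait | queues: N=0 E=0 S=0 W=1
Step 8 [NS]: N:empty,E:wait,S:empty,W:wait | queues: N=0 E=0 S=0 W=1

N: empty
E: empty
S: empty
W: 4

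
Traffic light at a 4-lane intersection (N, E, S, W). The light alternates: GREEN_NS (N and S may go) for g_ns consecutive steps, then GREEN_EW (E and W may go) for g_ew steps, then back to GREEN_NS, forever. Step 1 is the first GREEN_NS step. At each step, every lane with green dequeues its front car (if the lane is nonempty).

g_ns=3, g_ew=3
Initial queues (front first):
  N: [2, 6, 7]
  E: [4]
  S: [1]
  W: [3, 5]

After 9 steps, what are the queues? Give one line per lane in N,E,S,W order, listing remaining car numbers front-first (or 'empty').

Step 1 [NS]: N:car2-GO,E:wait,S:car1-GO,W:wait | queues: N=2 E=1 S=0 W=2
Step 2 [NS]: N:car6-GO,E:wait,S:empty,W:wait | queues: N=1 E=1 S=0 W=2
Step 3 [NS]: N:car7-GO,E:wait,S:empty,W:wait | queues: N=0 E=1 S=0 W=2
Step 4 [EW]: N:wait,E:car4-GO,S:wait,W:car3-GO | queues: N=0 E=0 S=0 W=1
Step 5 [EW]: N:wait,E:empty,S:wait,W:car5-GO | queues: N=0 E=0 S=0 W=0

N: empty
E: empty
S: empty
W: empty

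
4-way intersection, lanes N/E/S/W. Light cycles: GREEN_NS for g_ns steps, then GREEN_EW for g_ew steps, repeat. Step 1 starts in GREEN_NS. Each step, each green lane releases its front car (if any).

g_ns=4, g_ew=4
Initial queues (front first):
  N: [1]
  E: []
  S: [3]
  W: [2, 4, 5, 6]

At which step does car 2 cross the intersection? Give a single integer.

Step 1 [NS]: N:car1-GO,E:wait,S:car3-GO,W:wait | queues: N=0 E=0 S=0 W=4
Step 2 [NS]: N:empty,E:wait,S:empty,W:wait | queues: N=0 E=0 S=0 W=4
Step 3 [NS]: N:empty,E:wait,S:empty,W:wait | queues: N=0 E=0 S=0 W=4
Step 4 [NS]: N:empty,E:wait,S:empty,W:wait | queues: N=0 E=0 S=0 W=4
Step 5 [EW]: N:wait,E:empty,S:wait,W:car2-GO | queues: N=0 E=0 S=0 W=3
Step 6 [EW]: N:wait,E:empty,S:wait,W:car4-GO | queues: N=0 E=0 S=0 W=2
Step 7 [EW]: N:wait,E:empty,S:wait,W:car5-GO | queues: N=0 E=0 S=0 W=1
Step 8 [EW]: N:wait,E:empty,S:wait,W:car6-GO | queues: N=0 E=0 S=0 W=0
Car 2 crosses at step 5

5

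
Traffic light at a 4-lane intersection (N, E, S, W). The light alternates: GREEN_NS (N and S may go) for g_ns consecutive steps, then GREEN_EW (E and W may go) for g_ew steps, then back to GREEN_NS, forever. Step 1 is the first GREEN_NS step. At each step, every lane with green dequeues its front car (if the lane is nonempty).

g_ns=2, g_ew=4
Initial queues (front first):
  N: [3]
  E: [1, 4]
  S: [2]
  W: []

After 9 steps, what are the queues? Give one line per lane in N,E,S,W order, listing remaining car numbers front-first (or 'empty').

Step 1 [NS]: N:car3-GO,E:wait,S:car2-GO,W:wait | queues: N=0 E=2 S=0 W=0
Step 2 [NS]: N:empty,E:wait,S:empty,W:wait | queues: N=0 E=2 S=0 W=0
Step 3 [EW]: N:wait,E:car1-GO,S:wait,W:empty | queues: N=0 E=1 S=0 W=0
Step 4 [EW]: N:wait,E:car4-GO,S:wait,W:empty | queues: N=0 E=0 S=0 W=0

N: empty
E: empty
S: empty
W: empty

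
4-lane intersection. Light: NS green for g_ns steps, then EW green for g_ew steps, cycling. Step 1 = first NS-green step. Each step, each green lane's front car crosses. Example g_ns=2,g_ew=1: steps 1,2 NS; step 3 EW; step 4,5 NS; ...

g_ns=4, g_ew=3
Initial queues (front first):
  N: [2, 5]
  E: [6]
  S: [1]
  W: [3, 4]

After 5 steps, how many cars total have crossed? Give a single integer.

Answer: 5

Derivation:
Step 1 [NS]: N:car2-GO,E:wait,S:car1-GO,W:wait | queues: N=1 E=1 S=0 W=2
Step 2 [NS]: N:car5-GO,E:wait,S:empty,W:wait | queues: N=0 E=1 S=0 W=2
Step 3 [NS]: N:empty,E:wait,S:empty,W:wait | queues: N=0 E=1 S=0 W=2
Step 4 [NS]: N:empty,E:wait,S:empty,W:wait | queues: N=0 E=1 S=0 W=2
Step 5 [EW]: N:wait,E:car6-GO,S:wait,W:car3-GO | queues: N=0 E=0 S=0 W=1
Cars crossed by step 5: 5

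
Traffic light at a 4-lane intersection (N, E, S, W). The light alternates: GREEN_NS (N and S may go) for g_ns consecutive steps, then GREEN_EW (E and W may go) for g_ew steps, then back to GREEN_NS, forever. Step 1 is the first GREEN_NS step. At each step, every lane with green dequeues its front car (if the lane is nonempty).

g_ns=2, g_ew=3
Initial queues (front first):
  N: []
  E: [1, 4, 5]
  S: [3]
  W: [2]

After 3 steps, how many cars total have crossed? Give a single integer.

Step 1 [NS]: N:empty,E:wait,S:car3-GO,W:wait | queues: N=0 E=3 S=0 W=1
Step 2 [NS]: N:empty,E:wait,S:empty,W:wait | queues: N=0 E=3 S=0 W=1
Step 3 [EW]: N:wait,E:car1-GO,S:wait,W:car2-GO | queues: N=0 E=2 S=0 W=0
Cars crossed by step 3: 3

Answer: 3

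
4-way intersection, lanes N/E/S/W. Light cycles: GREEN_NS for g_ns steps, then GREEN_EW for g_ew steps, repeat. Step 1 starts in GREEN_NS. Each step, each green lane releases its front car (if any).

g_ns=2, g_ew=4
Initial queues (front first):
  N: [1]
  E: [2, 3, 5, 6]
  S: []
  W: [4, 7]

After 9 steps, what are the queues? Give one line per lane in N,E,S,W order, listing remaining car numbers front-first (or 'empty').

Step 1 [NS]: N:car1-GO,E:wait,S:empty,W:wait | queues: N=0 E=4 S=0 W=2
Step 2 [NS]: N:empty,E:wait,S:empty,W:wait | queues: N=0 E=4 S=0 W=2
Step 3 [EW]: N:wait,E:car2-GO,S:wait,W:car4-GO | queues: N=0 E=3 S=0 W=1
Step 4 [EW]: N:wait,E:car3-GO,S:wait,W:car7-GO | queues: N=0 E=2 S=0 W=0
Step 5 [EW]: N:wait,E:car5-GO,S:wait,W:empty | queues: N=0 E=1 S=0 W=0
Step 6 [EW]: N:wait,E:car6-GO,S:wait,W:empty | queues: N=0 E=0 S=0 W=0

N: empty
E: empty
S: empty
W: empty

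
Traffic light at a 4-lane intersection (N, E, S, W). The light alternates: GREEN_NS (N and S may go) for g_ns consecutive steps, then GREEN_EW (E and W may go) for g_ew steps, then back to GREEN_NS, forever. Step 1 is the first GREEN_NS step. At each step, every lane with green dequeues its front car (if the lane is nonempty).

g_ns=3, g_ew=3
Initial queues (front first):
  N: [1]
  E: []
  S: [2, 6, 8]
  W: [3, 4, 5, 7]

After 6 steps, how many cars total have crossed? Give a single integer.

Answer: 7

Derivation:
Step 1 [NS]: N:car1-GO,E:wait,S:car2-GO,W:wait | queues: N=0 E=0 S=2 W=4
Step 2 [NS]: N:empty,E:wait,S:car6-GO,W:wait | queues: N=0 E=0 S=1 W=4
Step 3 [NS]: N:empty,E:wait,S:car8-GO,W:wait | queues: N=0 E=0 S=0 W=4
Step 4 [EW]: N:wait,E:empty,S:wait,W:car3-GO | queues: N=0 E=0 S=0 W=3
Step 5 [EW]: N:wait,E:empty,S:wait,W:car4-GO | queues: N=0 E=0 S=0 W=2
Step 6 [EW]: N:wait,E:empty,S:wait,W:car5-GO | queues: N=0 E=0 S=0 W=1
Cars crossed by step 6: 7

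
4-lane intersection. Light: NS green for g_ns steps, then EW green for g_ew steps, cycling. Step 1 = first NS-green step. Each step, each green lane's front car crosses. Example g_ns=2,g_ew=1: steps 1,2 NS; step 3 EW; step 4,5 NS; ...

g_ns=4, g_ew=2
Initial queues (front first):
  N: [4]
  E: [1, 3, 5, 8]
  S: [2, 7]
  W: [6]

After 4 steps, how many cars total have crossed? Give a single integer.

Answer: 3

Derivation:
Step 1 [NS]: N:car4-GO,E:wait,S:car2-GO,W:wait | queues: N=0 E=4 S=1 W=1
Step 2 [NS]: N:empty,E:wait,S:car7-GO,W:wait | queues: N=0 E=4 S=0 W=1
Step 3 [NS]: N:empty,E:wait,S:empty,W:wait | queues: N=0 E=4 S=0 W=1
Step 4 [NS]: N:empty,E:wait,S:empty,W:wait | queues: N=0 E=4 S=0 W=1
Cars crossed by step 4: 3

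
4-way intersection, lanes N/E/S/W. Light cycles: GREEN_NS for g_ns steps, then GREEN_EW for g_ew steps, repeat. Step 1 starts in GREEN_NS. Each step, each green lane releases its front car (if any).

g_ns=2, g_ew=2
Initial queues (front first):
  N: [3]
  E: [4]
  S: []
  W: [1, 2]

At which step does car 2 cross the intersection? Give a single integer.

Step 1 [NS]: N:car3-GO,E:wait,S:empty,W:wait | queues: N=0 E=1 S=0 W=2
Step 2 [NS]: N:empty,E:wait,S:empty,W:wait | queues: N=0 E=1 S=0 W=2
Step 3 [EW]: N:wait,E:car4-GO,S:wait,W:car1-GO | queues: N=0 E=0 S=0 W=1
Step 4 [EW]: N:wait,E:empty,S:wait,W:car2-GO | queues: N=0 E=0 S=0 W=0
Car 2 crosses at step 4

4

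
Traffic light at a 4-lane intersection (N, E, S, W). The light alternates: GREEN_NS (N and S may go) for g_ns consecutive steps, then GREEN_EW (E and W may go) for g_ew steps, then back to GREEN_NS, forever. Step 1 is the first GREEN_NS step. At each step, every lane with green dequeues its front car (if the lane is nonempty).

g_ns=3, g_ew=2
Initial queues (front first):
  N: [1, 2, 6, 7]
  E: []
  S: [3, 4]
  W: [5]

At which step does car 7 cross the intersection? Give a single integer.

Step 1 [NS]: N:car1-GO,E:wait,S:car3-GO,W:wait | queues: N=3 E=0 S=1 W=1
Step 2 [NS]: N:car2-GO,E:wait,S:car4-GO,W:wait | queues: N=2 E=0 S=0 W=1
Step 3 [NS]: N:car6-GO,E:wait,S:empty,W:wait | queues: N=1 E=0 S=0 W=1
Step 4 [EW]: N:wait,E:empty,S:wait,W:car5-GO | queues: N=1 E=0 S=0 W=0
Step 5 [EW]: N:wait,E:empty,S:wait,W:empty | queues: N=1 E=0 S=0 W=0
Step 6 [NS]: N:car7-GO,E:wait,S:empty,W:wait | queues: N=0 E=0 S=0 W=0
Car 7 crosses at step 6

6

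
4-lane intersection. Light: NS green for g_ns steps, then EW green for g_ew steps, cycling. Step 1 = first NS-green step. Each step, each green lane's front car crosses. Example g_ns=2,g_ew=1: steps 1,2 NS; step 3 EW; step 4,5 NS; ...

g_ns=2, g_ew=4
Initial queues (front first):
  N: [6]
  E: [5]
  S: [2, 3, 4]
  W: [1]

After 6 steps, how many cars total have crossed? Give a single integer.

Step 1 [NS]: N:car6-GO,E:wait,S:car2-GO,W:wait | queues: N=0 E=1 S=2 W=1
Step 2 [NS]: N:empty,E:wait,S:car3-GO,W:wait | queues: N=0 E=1 S=1 W=1
Step 3 [EW]: N:wait,E:car5-GO,S:wait,W:car1-GO | queues: N=0 E=0 S=1 W=0
Step 4 [EW]: N:wait,E:empty,S:wait,W:empty | queues: N=0 E=0 S=1 W=0
Step 5 [EW]: N:wait,E:empty,S:wait,W:empty | queues: N=0 E=0 S=1 W=0
Step 6 [EW]: N:wait,E:empty,S:wait,W:empty | queues: N=0 E=0 S=1 W=0
Cars crossed by step 6: 5

Answer: 5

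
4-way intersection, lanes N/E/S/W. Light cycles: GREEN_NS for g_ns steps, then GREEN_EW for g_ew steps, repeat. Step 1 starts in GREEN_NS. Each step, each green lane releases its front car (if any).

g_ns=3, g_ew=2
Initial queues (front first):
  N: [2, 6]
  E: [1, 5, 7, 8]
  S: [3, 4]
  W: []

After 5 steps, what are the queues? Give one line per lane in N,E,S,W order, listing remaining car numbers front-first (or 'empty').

Step 1 [NS]: N:car2-GO,E:wait,S:car3-GO,W:wait | queues: N=1 E=4 S=1 W=0
Step 2 [NS]: N:car6-GO,E:wait,S:car4-GO,W:wait | queues: N=0 E=4 S=0 W=0
Step 3 [NS]: N:empty,E:wait,S:empty,W:wait | queues: N=0 E=4 S=0 W=0
Step 4 [EW]: N:wait,E:car1-GO,S:wait,W:empty | queues: N=0 E=3 S=0 W=0
Step 5 [EW]: N:wait,E:car5-GO,S:wait,W:empty | queues: N=0 E=2 S=0 W=0

N: empty
E: 7 8
S: empty
W: empty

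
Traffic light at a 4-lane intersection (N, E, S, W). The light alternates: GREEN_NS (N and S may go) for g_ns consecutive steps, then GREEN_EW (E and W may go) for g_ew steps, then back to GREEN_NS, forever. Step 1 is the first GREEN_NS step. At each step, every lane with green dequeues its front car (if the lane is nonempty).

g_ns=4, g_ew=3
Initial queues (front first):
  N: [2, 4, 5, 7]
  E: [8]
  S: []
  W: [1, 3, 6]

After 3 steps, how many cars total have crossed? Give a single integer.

Step 1 [NS]: N:car2-GO,E:wait,S:empty,W:wait | queues: N=3 E=1 S=0 W=3
Step 2 [NS]: N:car4-GO,E:wait,S:empty,W:wait | queues: N=2 E=1 S=0 W=3
Step 3 [NS]: N:car5-GO,E:wait,S:empty,W:wait | queues: N=1 E=1 S=0 W=3
Cars crossed by step 3: 3

Answer: 3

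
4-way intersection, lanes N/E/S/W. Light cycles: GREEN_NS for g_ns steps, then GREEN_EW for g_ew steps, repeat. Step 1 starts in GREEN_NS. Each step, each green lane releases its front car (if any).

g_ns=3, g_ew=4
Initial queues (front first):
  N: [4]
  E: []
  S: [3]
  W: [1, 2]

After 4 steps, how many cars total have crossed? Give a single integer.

Step 1 [NS]: N:car4-GO,E:wait,S:car3-GO,W:wait | queues: N=0 E=0 S=0 W=2
Step 2 [NS]: N:empty,E:wait,S:empty,W:wait | queues: N=0 E=0 S=0 W=2
Step 3 [NS]: N:empty,E:wait,S:empty,W:wait | queues: N=0 E=0 S=0 W=2
Step 4 [EW]: N:wait,E:empty,S:wait,W:car1-GO | queues: N=0 E=0 S=0 W=1
Cars crossed by step 4: 3

Answer: 3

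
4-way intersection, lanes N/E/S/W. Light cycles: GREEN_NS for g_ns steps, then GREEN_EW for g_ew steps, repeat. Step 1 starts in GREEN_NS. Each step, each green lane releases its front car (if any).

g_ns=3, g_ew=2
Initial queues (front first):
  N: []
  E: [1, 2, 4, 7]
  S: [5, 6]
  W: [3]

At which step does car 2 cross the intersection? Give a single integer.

Step 1 [NS]: N:empty,E:wait,S:car5-GO,W:wait | queues: N=0 E=4 S=1 W=1
Step 2 [NS]: N:empty,E:wait,S:car6-GO,W:wait | queues: N=0 E=4 S=0 W=1
Step 3 [NS]: N:empty,E:wait,S:empty,W:wait | queues: N=0 E=4 S=0 W=1
Step 4 [EW]: N:wait,E:car1-GO,S:wait,W:car3-GO | queues: N=0 E=3 S=0 W=0
Step 5 [EW]: N:wait,E:car2-GO,S:wait,W:empty | queues: N=0 E=2 S=0 W=0
Step 6 [NS]: N:empty,E:wait,S:empty,W:wait | queues: N=0 E=2 S=0 W=0
Step 7 [NS]: N:empty,E:wait,S:empty,W:wait | queues: N=0 E=2 S=0 W=0
Step 8 [NS]: N:empty,E:wait,S:empty,W:wait | queues: N=0 E=2 S=0 W=0
Step 9 [EW]: N:wait,E:car4-GO,S:wait,W:empty | queues: N=0 E=1 S=0 W=0
Step 10 [EW]: N:wait,E:car7-GO,S:wait,W:empty | queues: N=0 E=0 S=0 W=0
Car 2 crosses at step 5

5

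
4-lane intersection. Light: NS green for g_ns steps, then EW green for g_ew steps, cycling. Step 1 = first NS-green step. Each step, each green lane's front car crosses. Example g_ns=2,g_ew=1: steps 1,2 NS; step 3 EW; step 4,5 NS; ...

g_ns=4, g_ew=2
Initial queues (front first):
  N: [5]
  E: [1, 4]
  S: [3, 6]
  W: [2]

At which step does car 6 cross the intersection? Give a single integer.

Step 1 [NS]: N:car5-GO,E:wait,S:car3-GO,W:wait | queues: N=0 E=2 S=1 W=1
Step 2 [NS]: N:empty,E:wait,S:car6-GO,W:wait | queues: N=0 E=2 S=0 W=1
Step 3 [NS]: N:empty,E:wait,S:empty,W:wait | queues: N=0 E=2 S=0 W=1
Step 4 [NS]: N:empty,E:wait,S:empty,W:wait | queues: N=0 E=2 S=0 W=1
Step 5 [EW]: N:wait,E:car1-GO,S:wait,W:car2-GO | queues: N=0 E=1 S=0 W=0
Step 6 [EW]: N:wait,E:car4-GO,S:wait,W:empty | queues: N=0 E=0 S=0 W=0
Car 6 crosses at step 2

2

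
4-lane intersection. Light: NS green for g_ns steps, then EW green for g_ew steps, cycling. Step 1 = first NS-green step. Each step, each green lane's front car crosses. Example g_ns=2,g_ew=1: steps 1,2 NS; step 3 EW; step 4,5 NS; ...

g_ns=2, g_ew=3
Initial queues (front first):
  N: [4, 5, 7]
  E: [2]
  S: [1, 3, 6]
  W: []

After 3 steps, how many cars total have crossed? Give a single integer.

Step 1 [NS]: N:car4-GO,E:wait,S:car1-GO,W:wait | queues: N=2 E=1 S=2 W=0
Step 2 [NS]: N:car5-GO,E:wait,S:car3-GO,W:wait | queues: N=1 E=1 S=1 W=0
Step 3 [EW]: N:wait,E:car2-GO,S:wait,W:empty | queues: N=1 E=0 S=1 W=0
Cars crossed by step 3: 5

Answer: 5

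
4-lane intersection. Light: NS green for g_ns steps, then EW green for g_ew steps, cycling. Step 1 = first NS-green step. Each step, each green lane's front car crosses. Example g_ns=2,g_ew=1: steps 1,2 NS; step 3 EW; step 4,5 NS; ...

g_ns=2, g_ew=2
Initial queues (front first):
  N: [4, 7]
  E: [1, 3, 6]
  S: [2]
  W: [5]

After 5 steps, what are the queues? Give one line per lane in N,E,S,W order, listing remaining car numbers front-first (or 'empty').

Step 1 [NS]: N:car4-GO,E:wait,S:car2-GO,W:wait | queues: N=1 E=3 S=0 W=1
Step 2 [NS]: N:car7-GO,E:wait,S:empty,W:wait | queues: N=0 E=3 S=0 W=1
Step 3 [EW]: N:wait,E:car1-GO,S:wait,W:car5-GO | queues: N=0 E=2 S=0 W=0
Step 4 [EW]: N:wait,E:car3-GO,S:wait,W:empty | queues: N=0 E=1 S=0 W=0
Step 5 [NS]: N:empty,E:wait,S:empty,W:wait | queues: N=0 E=1 S=0 W=0

N: empty
E: 6
S: empty
W: empty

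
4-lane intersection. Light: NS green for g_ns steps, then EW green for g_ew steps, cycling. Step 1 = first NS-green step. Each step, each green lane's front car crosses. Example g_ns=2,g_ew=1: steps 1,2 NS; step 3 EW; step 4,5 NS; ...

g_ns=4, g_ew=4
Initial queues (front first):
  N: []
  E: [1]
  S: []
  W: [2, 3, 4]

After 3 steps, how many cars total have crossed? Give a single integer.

Step 1 [NS]: N:empty,E:wait,S:empty,W:wait | queues: N=0 E=1 S=0 W=3
Step 2 [NS]: N:empty,E:wait,S:empty,W:wait | queues: N=0 E=1 S=0 W=3
Step 3 [NS]: N:empty,E:wait,S:empty,W:wait | queues: N=0 E=1 S=0 W=3
Cars crossed by step 3: 0

Answer: 0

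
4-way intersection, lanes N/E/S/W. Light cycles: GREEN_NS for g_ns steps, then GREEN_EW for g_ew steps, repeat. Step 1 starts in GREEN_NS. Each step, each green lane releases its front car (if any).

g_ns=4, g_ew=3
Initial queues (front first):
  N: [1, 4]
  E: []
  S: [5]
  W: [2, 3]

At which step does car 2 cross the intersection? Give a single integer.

Step 1 [NS]: N:car1-GO,E:wait,S:car5-GO,W:wait | queues: N=1 E=0 S=0 W=2
Step 2 [NS]: N:car4-GO,E:wait,S:empty,W:wait | queues: N=0 E=0 S=0 W=2
Step 3 [NS]: N:empty,E:wait,S:empty,W:wait | queues: N=0 E=0 S=0 W=2
Step 4 [NS]: N:empty,E:wait,S:empty,W:wait | queues: N=0 E=0 S=0 W=2
Step 5 [EW]: N:wait,E:empty,S:wait,W:car2-GO | queues: N=0 E=0 S=0 W=1
Step 6 [EW]: N:wait,E:empty,S:wait,W:car3-GO | queues: N=0 E=0 S=0 W=0
Car 2 crosses at step 5

5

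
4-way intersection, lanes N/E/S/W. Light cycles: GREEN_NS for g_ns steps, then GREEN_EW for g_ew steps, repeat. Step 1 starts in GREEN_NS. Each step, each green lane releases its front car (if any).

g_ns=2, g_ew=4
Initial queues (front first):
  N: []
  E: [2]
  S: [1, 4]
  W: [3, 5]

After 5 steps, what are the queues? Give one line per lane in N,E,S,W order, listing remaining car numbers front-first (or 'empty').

Step 1 [NS]: N:empty,E:wait,S:car1-GO,W:wait | queues: N=0 E=1 S=1 W=2
Step 2 [NS]: N:empty,E:wait,S:car4-GO,W:wait | queues: N=0 E=1 S=0 W=2
Step 3 [EW]: N:wait,E:car2-GO,S:wait,W:car3-GO | queues: N=0 E=0 S=0 W=1
Step 4 [EW]: N:wait,E:empty,S:wait,W:car5-GO | queues: N=0 E=0 S=0 W=0

N: empty
E: empty
S: empty
W: empty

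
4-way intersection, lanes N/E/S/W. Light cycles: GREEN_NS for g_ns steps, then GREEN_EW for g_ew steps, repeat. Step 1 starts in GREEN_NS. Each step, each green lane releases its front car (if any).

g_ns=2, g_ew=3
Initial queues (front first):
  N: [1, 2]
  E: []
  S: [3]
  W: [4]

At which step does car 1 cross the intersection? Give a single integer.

Step 1 [NS]: N:car1-GO,E:wait,S:car3-GO,W:wait | queues: N=1 E=0 S=0 W=1
Step 2 [NS]: N:car2-GO,E:wait,S:empty,W:wait | queues: N=0 E=0 S=0 W=1
Step 3 [EW]: N:wait,E:empty,S:wait,W:car4-GO | queues: N=0 E=0 S=0 W=0
Car 1 crosses at step 1

1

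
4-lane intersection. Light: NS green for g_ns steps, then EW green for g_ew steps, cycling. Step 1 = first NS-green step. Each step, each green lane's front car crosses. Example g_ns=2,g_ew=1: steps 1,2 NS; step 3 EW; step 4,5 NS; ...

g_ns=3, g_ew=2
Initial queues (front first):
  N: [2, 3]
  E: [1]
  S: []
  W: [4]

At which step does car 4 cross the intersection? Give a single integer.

Step 1 [NS]: N:car2-GO,E:wait,S:empty,W:wait | queues: N=1 E=1 S=0 W=1
Step 2 [NS]: N:car3-GO,E:wait,S:empty,W:wait | queues: N=0 E=1 S=0 W=1
Step 3 [NS]: N:empty,E:wait,S:empty,W:wait | queues: N=0 E=1 S=0 W=1
Step 4 [EW]: N:wait,E:car1-GO,S:wait,W:car4-GO | queues: N=0 E=0 S=0 W=0
Car 4 crosses at step 4

4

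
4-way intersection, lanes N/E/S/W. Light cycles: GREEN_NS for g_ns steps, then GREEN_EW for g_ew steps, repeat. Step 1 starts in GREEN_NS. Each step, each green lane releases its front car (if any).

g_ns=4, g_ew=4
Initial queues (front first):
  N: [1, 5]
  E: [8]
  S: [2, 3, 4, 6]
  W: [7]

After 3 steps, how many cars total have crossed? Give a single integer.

Step 1 [NS]: N:car1-GO,E:wait,S:car2-GO,W:wait | queues: N=1 E=1 S=3 W=1
Step 2 [NS]: N:car5-GO,E:wait,S:car3-GO,W:wait | queues: N=0 E=1 S=2 W=1
Step 3 [NS]: N:empty,E:wait,S:car4-GO,W:wait | queues: N=0 E=1 S=1 W=1
Cars crossed by step 3: 5

Answer: 5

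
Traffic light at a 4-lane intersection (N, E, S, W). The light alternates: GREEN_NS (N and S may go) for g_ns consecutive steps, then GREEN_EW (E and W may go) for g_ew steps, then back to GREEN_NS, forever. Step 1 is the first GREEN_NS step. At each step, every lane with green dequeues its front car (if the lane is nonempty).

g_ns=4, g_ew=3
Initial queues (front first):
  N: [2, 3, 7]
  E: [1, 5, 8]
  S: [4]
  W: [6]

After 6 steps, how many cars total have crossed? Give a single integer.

Step 1 [NS]: N:car2-GO,E:wait,S:car4-GO,W:wait | queues: N=2 E=3 S=0 W=1
Step 2 [NS]: N:car3-GO,E:wait,S:empty,W:wait | queues: N=1 E=3 S=0 W=1
Step 3 [NS]: N:car7-GO,E:wait,S:empty,W:wait | queues: N=0 E=3 S=0 W=1
Step 4 [NS]: N:empty,E:wait,S:empty,W:wait | queues: N=0 E=3 S=0 W=1
Step 5 [EW]: N:wait,E:car1-GO,S:wait,W:car6-GO | queues: N=0 E=2 S=0 W=0
Step 6 [EW]: N:wait,E:car5-GO,S:wait,W:empty | queues: N=0 E=1 S=0 W=0
Cars crossed by step 6: 7

Answer: 7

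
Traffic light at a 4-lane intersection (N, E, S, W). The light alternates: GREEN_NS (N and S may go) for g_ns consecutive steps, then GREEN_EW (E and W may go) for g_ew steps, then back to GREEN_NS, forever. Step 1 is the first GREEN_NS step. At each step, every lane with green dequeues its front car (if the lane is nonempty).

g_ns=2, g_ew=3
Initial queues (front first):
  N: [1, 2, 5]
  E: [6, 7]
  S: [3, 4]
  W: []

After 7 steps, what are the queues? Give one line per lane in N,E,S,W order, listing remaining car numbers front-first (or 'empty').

Step 1 [NS]: N:car1-GO,E:wait,S:car3-GO,W:wait | queues: N=2 E=2 S=1 W=0
Step 2 [NS]: N:car2-GO,E:wait,S:car4-GO,W:wait | queues: N=1 E=2 S=0 W=0
Step 3 [EW]: N:wait,E:car6-GO,S:wait,W:empty | queues: N=1 E=1 S=0 W=0
Step 4 [EW]: N:wait,E:car7-GO,S:wait,W:empty | queues: N=1 E=0 S=0 W=0
Step 5 [EW]: N:wait,E:empty,S:wait,W:empty | queues: N=1 E=0 S=0 W=0
Step 6 [NS]: N:car5-GO,E:wait,S:empty,W:wait | queues: N=0 E=0 S=0 W=0

N: empty
E: empty
S: empty
W: empty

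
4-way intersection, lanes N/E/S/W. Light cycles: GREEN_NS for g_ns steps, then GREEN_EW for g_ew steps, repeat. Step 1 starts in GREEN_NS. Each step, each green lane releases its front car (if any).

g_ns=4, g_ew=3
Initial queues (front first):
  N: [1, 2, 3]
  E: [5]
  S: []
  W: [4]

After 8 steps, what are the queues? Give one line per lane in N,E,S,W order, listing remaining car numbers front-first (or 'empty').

Step 1 [NS]: N:car1-GO,E:wait,S:empty,W:wait | queues: N=2 E=1 S=0 W=1
Step 2 [NS]: N:car2-GO,E:wait,S:empty,W:wait | queues: N=1 E=1 S=0 W=1
Step 3 [NS]: N:car3-GO,E:wait,S:empty,W:wait | queues: N=0 E=1 S=0 W=1
Step 4 [NS]: N:empty,E:wait,S:empty,W:wait | queues: N=0 E=1 S=0 W=1
Step 5 [EW]: N:wait,E:car5-GO,S:wait,W:car4-GO | queues: N=0 E=0 S=0 W=0

N: empty
E: empty
S: empty
W: empty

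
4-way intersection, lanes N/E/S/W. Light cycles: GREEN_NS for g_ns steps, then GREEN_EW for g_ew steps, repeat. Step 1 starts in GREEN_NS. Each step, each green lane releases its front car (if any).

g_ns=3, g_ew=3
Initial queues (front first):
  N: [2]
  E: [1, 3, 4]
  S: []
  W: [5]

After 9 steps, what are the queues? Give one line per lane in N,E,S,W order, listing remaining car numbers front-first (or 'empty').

Step 1 [NS]: N:car2-GO,E:wait,S:empty,W:wait | queues: N=0 E=3 S=0 W=1
Step 2 [NS]: N:empty,E:wait,S:empty,W:wait | queues: N=0 E=3 S=0 W=1
Step 3 [NS]: N:empty,E:wait,S:empty,W:wait | queues: N=0 E=3 S=0 W=1
Step 4 [EW]: N:wait,E:car1-GO,S:wait,W:car5-GO | queues: N=0 E=2 S=0 W=0
Step 5 [EW]: N:wait,E:car3-GO,S:wait,W:empty | queues: N=0 E=1 S=0 W=0
Step 6 [EW]: N:wait,E:car4-GO,S:wait,W:empty | queues: N=0 E=0 S=0 W=0

N: empty
E: empty
S: empty
W: empty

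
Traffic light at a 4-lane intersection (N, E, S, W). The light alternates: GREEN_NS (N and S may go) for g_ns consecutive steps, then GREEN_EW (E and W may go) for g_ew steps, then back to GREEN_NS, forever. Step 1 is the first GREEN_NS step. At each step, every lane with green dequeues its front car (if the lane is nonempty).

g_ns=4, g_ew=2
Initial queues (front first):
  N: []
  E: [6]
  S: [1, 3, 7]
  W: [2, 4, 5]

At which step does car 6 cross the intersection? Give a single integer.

Step 1 [NS]: N:empty,E:wait,S:car1-GO,W:wait | queues: N=0 E=1 S=2 W=3
Step 2 [NS]: N:empty,E:wait,S:car3-GO,W:wait | queues: N=0 E=1 S=1 W=3
Step 3 [NS]: N:empty,E:wait,S:car7-GO,W:wait | queues: N=0 E=1 S=0 W=3
Step 4 [NS]: N:empty,E:wait,S:empty,W:wait | queues: N=0 E=1 S=0 W=3
Step 5 [EW]: N:wait,E:car6-GO,S:wait,W:car2-GO | queues: N=0 E=0 S=0 W=2
Step 6 [EW]: N:wait,E:empty,S:wait,W:car4-GO | queues: N=0 E=0 S=0 W=1
Step 7 [NS]: N:empty,E:wait,S:empty,W:wait | queues: N=0 E=0 S=0 W=1
Step 8 [NS]: N:empty,E:wait,S:empty,W:wait | queues: N=0 E=0 S=0 W=1
Step 9 [NS]: N:empty,E:wait,S:empty,W:wait | queues: N=0 E=0 S=0 W=1
Step 10 [NS]: N:empty,E:wait,S:empty,W:wait | queues: N=0 E=0 S=0 W=1
Step 11 [EW]: N:wait,E:empty,S:wait,W:car5-GO | queues: N=0 E=0 S=0 W=0
Car 6 crosses at step 5

5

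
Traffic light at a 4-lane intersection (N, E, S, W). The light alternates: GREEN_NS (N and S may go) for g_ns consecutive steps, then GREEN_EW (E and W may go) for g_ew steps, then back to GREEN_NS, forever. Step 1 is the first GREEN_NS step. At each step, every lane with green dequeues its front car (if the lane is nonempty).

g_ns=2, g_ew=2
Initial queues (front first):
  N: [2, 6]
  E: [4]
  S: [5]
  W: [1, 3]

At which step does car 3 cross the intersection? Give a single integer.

Step 1 [NS]: N:car2-GO,E:wait,S:car5-GO,W:wait | queues: N=1 E=1 S=0 W=2
Step 2 [NS]: N:car6-GO,E:wait,S:empty,W:wait | queues: N=0 E=1 S=0 W=2
Step 3 [EW]: N:wait,E:car4-GO,S:wait,W:car1-GO | queues: N=0 E=0 S=0 W=1
Step 4 [EW]: N:wait,E:empty,S:wait,W:car3-GO | queues: N=0 E=0 S=0 W=0
Car 3 crosses at step 4

4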